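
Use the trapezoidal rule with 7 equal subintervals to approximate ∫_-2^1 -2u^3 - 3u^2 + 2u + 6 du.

13.5

Δu = (1 − (-2))/7 = 3/7.
f(-2) = 6, f(-11/7) = 1101/343, f(-8/7) = 954/343, f(-5/7) = 1293/343, f(-2/7) = 1794/343, f(1/7) = 2133/343, f(4/7) = 1986/343, f(1) = 3.
T_7 = (Δu/2)·[f(u_0) + 2f(u_1) + ... + 2f(u_{6}) + f(u_7)].
Sum = 13.5.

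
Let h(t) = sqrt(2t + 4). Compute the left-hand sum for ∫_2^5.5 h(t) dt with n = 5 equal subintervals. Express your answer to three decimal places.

Δt = (5.5 − 2)/5 = 0.7.
Left endpoints: 2, 2.7, 3.4, 4.1, 4.8.
h(2) ≈ 2.828, h(2.7) ≈ 3.066, h(3.4) ≈ 3.286, h(4.1) ≈ 3.493, h(4.8) ≈ 3.688.
Sum = Δt · [h(2) + h(2.7) + h(3.4) + h(4.1) + h(4.8)].
Sum ≈ 11.453.

11.453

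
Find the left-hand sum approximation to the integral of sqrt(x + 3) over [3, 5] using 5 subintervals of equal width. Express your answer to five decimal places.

Δx = (5 − 3)/5 = 0.4.
Left endpoints: 3, 3.4, 3.8, 4.2, 4.6.
f(3) ≈ 2.44949, f(3.4) ≈ 2.52982, f(3.8) ≈ 2.60768, f(4.2) ≈ 2.68328, f(4.6) ≈ 2.75681.
Sum = Δx · [f(3) + f(3.4) + f(3.8) + f(4.2) + f(4.6)].
Sum ≈ 5.21083.

5.21083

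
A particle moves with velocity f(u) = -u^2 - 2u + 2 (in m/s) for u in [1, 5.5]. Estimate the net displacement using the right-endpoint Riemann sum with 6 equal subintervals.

-90.140625

Δu = (5.5 − 1)/6 = 0.75.
Right endpoints: 1.75, 2.5, 3.25, 4, 4.75, 5.5.
f(1.75) = -4.5625, f(2.5) = -9.25, f(3.25) = -15.0625, f(4) = -22, f(4.75) = -30.0625, f(5.5) = -39.25.
Sum = Δu · [f(1.75) + f(2.5) + f(3.25) + ...].
Sum = -90.140625.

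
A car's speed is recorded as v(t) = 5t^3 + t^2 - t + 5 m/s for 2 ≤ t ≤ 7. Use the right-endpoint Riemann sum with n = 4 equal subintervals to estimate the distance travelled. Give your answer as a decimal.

Δt = (7 − 2)/4 = 1.25.
Right endpoints: 3.25, 4.5, 5.75, 7.
v(3.25) = 183.953125, v(4.5) = 476.375, v(5.75) = 982.859375, v(7) = 1762.
Sum = Δt · [v(3.25) + v(4.5) + v(5.75) + v(7)].
Sum = 4256.484375.

4256.484375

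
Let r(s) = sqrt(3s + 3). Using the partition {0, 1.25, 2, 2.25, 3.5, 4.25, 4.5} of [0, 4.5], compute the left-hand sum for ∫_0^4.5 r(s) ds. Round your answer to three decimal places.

12.515

Subinterval widths: 1.25, 0.75, 0.25, 1.25, 0.75, 0.25.
Left endpoints: 0, 1.25, 2, 2.25, 3.5, 4.25.
r(0) ≈ 1.732, r(1.25) ≈ 2.598, r(2) ≈ 3.000, r(2.25) ≈ 3.122, r(3.5) ≈ 3.674, r(4.25) ≈ 3.969.
Sum = Σ Δs_i · r(s_i).
Sum ≈ 12.515.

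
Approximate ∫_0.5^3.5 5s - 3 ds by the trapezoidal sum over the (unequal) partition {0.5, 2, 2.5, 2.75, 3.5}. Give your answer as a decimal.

Subinterval widths: 1.5, 0.5, 0.25, 0.75.
f(0.5) = -0.5, f(2) = 7, f(2.5) = 9.5, f(2.75) = 10.75, f(3.5) = 14.5.
On each subinterval the trapezoid contributes (Δs_i/2)·[f(s_{i-1}) + f(s_i)].
Sum = 21.

21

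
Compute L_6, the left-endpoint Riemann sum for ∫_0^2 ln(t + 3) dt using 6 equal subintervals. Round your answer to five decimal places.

Δt = (2 − 0)/6 = 1/3.
Left endpoints: 0, 1/3, 2/3, 1, 4/3, 5/3.
f(0) ≈ 1.09861, f(1/3) ≈ 1.20397, f(2/3) ≈ 1.29928, f(1) ≈ 1.38629, f(4/3) ≈ 1.46634, f(5/3) ≈ 1.54045.
Sum = Δt · [f(0) + f(1/3) + f(2/3) + ...].
Sum ≈ 2.66498.

2.66498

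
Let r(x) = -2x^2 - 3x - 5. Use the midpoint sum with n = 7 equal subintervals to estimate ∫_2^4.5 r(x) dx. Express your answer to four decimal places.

Δx = (4.5 − 2)/7 = 5/14.
Midpoints: 61/28, 71/28, 81/28, 3.25, 101/28, 111/28, 121/28.
r(61/28) = -8243/392, r(71/28) = -9983/392, r(81/28) = -11923/392, r(3.25) = -35.875, r(101/28) = -16403/392, r(111/28) = -18943/392, r(121/28) = -21683/392.
Sum = Δx · [r(61/28) + r(71/28) + r(81/28) + ...].
Sum ≈ -92.2385.

-92.2385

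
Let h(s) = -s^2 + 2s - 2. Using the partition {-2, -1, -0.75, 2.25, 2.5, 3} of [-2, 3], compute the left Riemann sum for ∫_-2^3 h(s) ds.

-25.703125

Subinterval widths: 1, 0.25, 3, 0.25, 0.5.
Left endpoints: -2, -1, -0.75, 2.25, 2.5.
h(-2) = -10, h(-1) = -5, h(-0.75) = -4.0625, h(2.25) = -2.5625, h(2.5) = -3.25.
Sum = Σ Δs_i · h(s_i).
Sum = -25.703125.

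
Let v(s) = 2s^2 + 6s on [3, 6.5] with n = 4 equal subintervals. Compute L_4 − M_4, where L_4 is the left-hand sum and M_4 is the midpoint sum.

L_4 = 227.4453125.
M_4 = 264.38671875.
L_4 − M_4 = -36.94140625.

-36.94140625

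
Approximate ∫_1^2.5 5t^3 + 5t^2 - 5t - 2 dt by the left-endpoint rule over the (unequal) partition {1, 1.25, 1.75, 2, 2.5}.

37.25390625

Subinterval widths: 0.25, 0.5, 0.25, 0.5.
Left endpoints: 1, 1.25, 1.75, 2.
f(1) = 3, f(1.25) = 9.328125, f(1.75) = 31.359375, f(2) = 48.
Sum = Σ Δt_i · f(t_i).
Sum = 37.25390625.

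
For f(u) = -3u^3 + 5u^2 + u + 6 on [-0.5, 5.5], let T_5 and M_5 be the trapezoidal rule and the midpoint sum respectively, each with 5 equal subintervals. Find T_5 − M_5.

-37.8

T_5 = -382.95.
M_5 = -345.15.
T_5 − M_5 = -37.8.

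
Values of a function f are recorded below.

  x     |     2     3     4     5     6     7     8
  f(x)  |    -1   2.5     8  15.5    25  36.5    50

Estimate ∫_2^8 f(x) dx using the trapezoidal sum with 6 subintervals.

112

Δx = 1.
T_6 = (1/2)·[(-1) + 2·2.5 + 2·8 + 2·15.5 + 2·25 + 2·36.5 + 50] = 112.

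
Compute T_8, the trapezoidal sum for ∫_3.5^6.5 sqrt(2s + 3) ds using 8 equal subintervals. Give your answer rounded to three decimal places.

Δs = (6.5 − 3.5)/8 = 0.375.
f(3.5) ≈ 3.162, f(3.875) ≈ 3.279, f(4.25) ≈ 3.391, f(4.625) ≈ 3.500, f(5) ≈ 3.606, f(5.375) ≈ 3.708, f(5.75) ≈ 3.808, f(6.125) ≈ 3.905, f(6.5) ≈ 4.000.
T_8 = (Δs/2)·[f(s_0) + 2f(s_1) + ... + 2f(s_{7}) + f(s_8)].
Sum ≈ 10.792.

10.792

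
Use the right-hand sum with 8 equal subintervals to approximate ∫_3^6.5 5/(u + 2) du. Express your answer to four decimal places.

2.5652

Δu = (6.5 − 3)/8 = 0.4375.
Right endpoints: 3.4375, 3.875, 4.3125, 4.75, 5.1875, 5.625, 6.0625, 6.5.
f(3.4375) = 80/87, f(3.875) = 40/47, f(4.3125) = 80/101, f(4.75) = 20/27, f(5.1875) = 16/23, f(5.625) = 40/61, f(6.0625) = 80/129, f(6.5) = 10/17.
Sum = Δu · [f(3.4375) + f(3.875) + f(4.3125) + ...].
Sum ≈ 2.5652.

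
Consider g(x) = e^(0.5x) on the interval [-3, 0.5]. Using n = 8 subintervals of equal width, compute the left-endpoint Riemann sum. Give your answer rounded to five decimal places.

1.89817

Δx = (0.5 − (-3))/8 = 0.4375.
Left endpoints: -3, -2.5625, -2.125, -1.6875, -1.25, -0.8125, -0.375, 0.0625.
g(-3) ≈ 0.22313, g(-2.5625) ≈ 0.27769, g(-2.125) ≈ 0.34559, g(-1.6875) ≈ 0.43009, g(-1.25) ≈ 0.53526, g(-0.8125) ≈ 0.66614, g(-0.375) ≈ 0.82903, g(0.0625) ≈ 1.03174.
Sum = Δx · [g(-3) + g(-2.5625) + g(-2.125) + ...].
Sum ≈ 1.89817.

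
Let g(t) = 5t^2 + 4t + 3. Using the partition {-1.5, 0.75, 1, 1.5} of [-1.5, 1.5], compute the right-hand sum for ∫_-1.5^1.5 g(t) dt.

Subinterval widths: 2.25, 0.25, 0.5.
Right endpoints: 0.75, 1, 1.5.
g(0.75) = 8.8125, g(1) = 12, g(1.5) = 20.25.
Sum = Σ Δt_i · g(t_i).
Sum = 32.953125.

32.953125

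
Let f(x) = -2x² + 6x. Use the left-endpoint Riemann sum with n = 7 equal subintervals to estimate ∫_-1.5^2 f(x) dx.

Δx = (2 − (-1.5))/7 = 0.5.
Left endpoints: -1.5, -1, -0.5, 0, 0.5, 1, 1.5.
f(-1.5) = -13.5, f(-1) = -8, f(-0.5) = -3.5, f(0) = 0, f(0.5) = 2.5, f(1) = 4, f(1.5) = 4.5.
Sum = Δx · [f(-1.5) + f(-1) + f(-0.5) + ...].
Sum = -7.

-7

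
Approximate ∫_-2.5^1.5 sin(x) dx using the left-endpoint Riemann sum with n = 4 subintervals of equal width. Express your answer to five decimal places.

Δx = (1.5 − (-2.5))/4 = 1.
Left endpoints: -2.5, -1.5, -0.5, 0.5.
f(-2.5) ≈ -0.59847, f(-1.5) ≈ -0.99749, f(-0.5) ≈ -0.47943, f(0.5) ≈ 0.47943.
Sum = Δx · [f(-2.5) + f(-1.5) + f(-0.5) + f(0.5)].
Sum ≈ -1.59597.

-1.59597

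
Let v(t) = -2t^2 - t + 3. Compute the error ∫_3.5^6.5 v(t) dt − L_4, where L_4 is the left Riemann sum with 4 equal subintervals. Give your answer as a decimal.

-23.0625

Exact integral: ∫_3.5^6.5 v(t) dt = -160.5.
L_4 = -137.4375.
Error = -160.5 − (-137.4375) = -23.0625.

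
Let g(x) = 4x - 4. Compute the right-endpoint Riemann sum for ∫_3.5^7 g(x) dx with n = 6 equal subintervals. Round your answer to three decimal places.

63.583

Δx = (7 − 3.5)/6 = 7/12.
Right endpoints: 49/12, 14/3, 5.25, 35/6, 77/12, 7.
g(49/12) = 37/3, g(14/3) = 44/3, g(5.25) = 17, g(35/6) = 58/3, g(77/12) = 65/3, g(7) = 24.
Sum = Δx · [g(49/12) + g(14/3) + g(5.25) + ...].
Sum ≈ 63.583.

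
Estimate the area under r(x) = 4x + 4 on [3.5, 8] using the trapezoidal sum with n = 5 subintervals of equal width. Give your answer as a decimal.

121.5

Δx = (8 − 3.5)/5 = 0.9.
r(3.5) = 18, r(4.4) = 21.6, r(5.3) = 25.2, r(6.2) = 28.8, r(7.1) = 32.4, r(8) = 36.
T_5 = (Δx/2)·[r(x_0) + 2r(x_1) + ... + 2r(x_{4}) + r(x_5)].
Sum = 121.5.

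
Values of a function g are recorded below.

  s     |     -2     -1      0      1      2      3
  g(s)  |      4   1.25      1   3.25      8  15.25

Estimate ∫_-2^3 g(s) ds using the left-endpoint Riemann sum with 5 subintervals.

17.5

Δs = 1.
Sum = 1·[4 + 1.25 + 1 + 3.25 + 8] = 17.5.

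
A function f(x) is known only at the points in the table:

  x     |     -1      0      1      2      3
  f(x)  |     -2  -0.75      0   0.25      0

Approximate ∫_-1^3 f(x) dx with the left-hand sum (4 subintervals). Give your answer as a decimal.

-2.5

Δx = 1.
Sum = 1·[(-2) + (-0.75) + 0 + 0.25] = -2.5.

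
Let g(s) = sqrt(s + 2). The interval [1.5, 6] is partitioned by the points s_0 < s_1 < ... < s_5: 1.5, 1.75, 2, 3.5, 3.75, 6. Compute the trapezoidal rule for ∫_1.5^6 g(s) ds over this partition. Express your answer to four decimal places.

Subinterval widths: 0.25, 0.25, 1.5, 0.25, 2.25.
g(1.5) ≈ 1.8708, g(1.75) ≈ 1.9365, g(2) ≈ 2.0000, g(3.5) ≈ 2.3452, g(3.75) ≈ 2.3979, g(6) ≈ 2.8284.
On each subinterval the trapezoid contributes (Δs_i/2)·[g(s_{i-1}) + g(s_i)].
Sum ≈ 10.6994.

10.6994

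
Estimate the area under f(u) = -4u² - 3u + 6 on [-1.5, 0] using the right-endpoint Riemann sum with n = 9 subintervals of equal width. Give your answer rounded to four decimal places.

Δu = (0 − (-1.5))/9 = 1/6.
Right endpoints: -4/3, -7/6, -1, -5/6, -2/3, -0.5, -1/3, -1/6, 0.
f(-4/3) = 26/9, f(-7/6) = 73/18, f(-1) = 5, f(-5/6) = 103/18, f(-2/3) = 56/9, f(-0.5) = 6.5, f(-1/3) = 59/9, f(-1/6) = 115/18, f(0) = 6.
Sum = Δu · [f(-4/3) + f(-7/6) + f(-1) + ...].
Sum ≈ 8.2222.

8.2222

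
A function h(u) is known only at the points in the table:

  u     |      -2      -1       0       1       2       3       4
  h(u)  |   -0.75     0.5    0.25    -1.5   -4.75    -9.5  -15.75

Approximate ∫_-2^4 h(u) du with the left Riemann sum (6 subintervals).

Δu = 1.
Sum = 1·[(-0.75) + 0.5 + 0.25 + (-1.5) + (-4.75) + (-9.5)] = -15.75.

-15.75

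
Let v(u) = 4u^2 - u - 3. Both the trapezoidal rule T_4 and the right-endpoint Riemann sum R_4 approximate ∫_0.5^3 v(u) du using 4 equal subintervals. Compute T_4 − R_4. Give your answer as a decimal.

T_4 = 24.609375.
R_4 = 34.765625.
T_4 − R_4 = -10.15625.

-10.15625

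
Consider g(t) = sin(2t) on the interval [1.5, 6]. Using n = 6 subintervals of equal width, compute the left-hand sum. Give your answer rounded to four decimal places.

Δt = (6 − 1.5)/6 = 0.75.
Left endpoints: 1.5, 2.25, 3, 3.75, 4.5, 5.25.
g(1.5) ≈ 0.1411, g(2.25) ≈ -0.9775, g(3) ≈ -0.2794, g(3.75) ≈ 0.9380, g(4.5) ≈ 0.4121, g(5.25) ≈ -0.8797.
Sum = Δt · [g(1.5) + g(2.25) + g(3) + ...].
Sum ≈ -0.4841.

-0.4841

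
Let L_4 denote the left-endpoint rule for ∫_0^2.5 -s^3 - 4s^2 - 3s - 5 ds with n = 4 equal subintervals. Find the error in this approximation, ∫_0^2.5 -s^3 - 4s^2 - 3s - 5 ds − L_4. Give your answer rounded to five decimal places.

-13.77767

Exact integral: ∫_0^2.5 f(s) ds ≈ -52.4739583.
L_4 ≈ -38.6962891.
Error ≈ -52.4739583 − (-38.6962891) ≈ -13.77767.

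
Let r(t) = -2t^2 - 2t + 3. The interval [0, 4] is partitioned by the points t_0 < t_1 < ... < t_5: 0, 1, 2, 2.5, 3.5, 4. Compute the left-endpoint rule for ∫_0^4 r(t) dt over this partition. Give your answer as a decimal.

Subinterval widths: 1, 1, 0.5, 1, 0.5.
Left endpoints: 0, 1, 2, 2.5, 3.5.
r(0) = 3, r(1) = -1, r(2) = -9, r(2.5) = -14.5, r(3.5) = -28.5.
Sum = Σ Δt_i · r(t_i).
Sum = -31.25.

-31.25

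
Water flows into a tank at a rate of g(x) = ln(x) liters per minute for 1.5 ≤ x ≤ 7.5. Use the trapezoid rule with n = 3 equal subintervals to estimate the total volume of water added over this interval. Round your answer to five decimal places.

8.33539

Δx = (7.5 − 1.5)/3 = 2.
g(1.5) ≈ 0.40547, g(3.5) ≈ 1.25276, g(5.5) ≈ 1.70475, g(7.5) ≈ 2.01490.
T_3 = (Δx/2)·[g(x_0) + 2g(x_1) + 2g(x_2) + g(x_3)].
Sum ≈ 8.33539.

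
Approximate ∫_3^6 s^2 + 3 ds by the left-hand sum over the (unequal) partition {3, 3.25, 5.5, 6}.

Subinterval widths: 0.25, 2.25, 0.5.
Left endpoints: 3, 3.25, 5.5.
f(3) = 12, f(3.25) = 13.5625, f(5.5) = 33.25.
Sum = Σ Δs_i · f(s_i).
Sum = 50.140625.

50.140625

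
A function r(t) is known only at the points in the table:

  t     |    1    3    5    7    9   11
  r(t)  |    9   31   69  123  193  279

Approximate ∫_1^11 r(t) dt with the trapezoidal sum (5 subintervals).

1120

Δt = 2.
T_5 = (2/2)·[9 + 2·31 + 2·69 + 2·123 + 2·193 + 279] = 1120.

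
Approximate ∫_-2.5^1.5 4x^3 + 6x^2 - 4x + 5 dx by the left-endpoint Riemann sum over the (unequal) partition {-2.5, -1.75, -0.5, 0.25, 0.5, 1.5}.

15.78125

Subinterval widths: 0.75, 1.25, 0.75, 0.25, 1.
Left endpoints: -2.5, -1.75, -0.5, 0.25, 0.5.
f(-2.5) = -10, f(-1.75) = 8.9375, f(-0.5) = 8, f(0.25) = 4.4375, f(0.5) = 5.
Sum = Σ Δx_i · f(x_i).
Sum = 15.78125.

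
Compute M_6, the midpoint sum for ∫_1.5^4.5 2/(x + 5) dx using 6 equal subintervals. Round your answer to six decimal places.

0.758717

Δx = (4.5 − 1.5)/6 = 0.5.
Midpoints: 1.75, 2.25, 2.75, 3.25, 3.75, 4.25.
f(1.75) = 8/27, f(2.25) = 8/29, f(2.75) = 8/31, f(3.25) = 8/33, f(3.75) = 8/35, f(4.25) = 8/37.
Sum = Δx · [f(1.75) + f(2.25) + f(2.75) + ...].
Sum ≈ 0.758717.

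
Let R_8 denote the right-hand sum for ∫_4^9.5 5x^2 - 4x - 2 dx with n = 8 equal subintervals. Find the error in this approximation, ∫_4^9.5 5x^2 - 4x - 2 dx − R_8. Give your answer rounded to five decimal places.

-122.22103

Exact integral: ∫_4^9.5 f(x) dx ≈ 1162.7916667.
R_8 ≈ 1285.0126953.
Error ≈ 1162.7916667 − 1285.0126953 ≈ -122.22103.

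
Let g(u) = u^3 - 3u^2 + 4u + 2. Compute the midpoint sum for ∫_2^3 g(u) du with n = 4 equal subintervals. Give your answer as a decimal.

Δu = (3 − 2)/4 = 0.25.
Midpoints: 2.125, 2.375, 2.625, 2.875.
g(2.125) = 3353/512, g(2.375) = 4083/512, g(2.625) = 5077/512, g(2.875) = 6383/512.
Sum = Δu · [g(2.125) + g(2.375) + g(2.625) + g(2.875)].
Sum = 9.2265625.

9.2265625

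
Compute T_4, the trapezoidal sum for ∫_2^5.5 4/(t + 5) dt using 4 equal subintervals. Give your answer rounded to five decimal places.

Δt = (5.5 − 2)/4 = 0.875.
f(2) = 4/7, f(2.875) = 32/63, f(3.75) = 16/35, f(4.625) = 32/77, f(5.5) = 8/21.
T_4 = (Δt/2)·[f(t_0) + 2f(t_1) + 2f(t_2) + 2f(t_3) + f(t_4)].
Sum ≈ 1.62475.

1.62475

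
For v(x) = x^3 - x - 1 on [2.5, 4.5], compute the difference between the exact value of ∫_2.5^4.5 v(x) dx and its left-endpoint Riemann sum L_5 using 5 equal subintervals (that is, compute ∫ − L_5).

14.14

Exact integral: ∫_2.5^4.5 v(x) dx = 83.75.
L_5 = 69.61.
Error = 83.75 − 69.61 = 14.14.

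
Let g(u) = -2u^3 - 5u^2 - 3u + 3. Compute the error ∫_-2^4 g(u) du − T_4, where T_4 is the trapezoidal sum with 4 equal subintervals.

Exact integral: ∫_-2^4 g(u) du = -240.
T_4 = -264.75.
Error = -240 − (-264.75) = 24.75.

24.75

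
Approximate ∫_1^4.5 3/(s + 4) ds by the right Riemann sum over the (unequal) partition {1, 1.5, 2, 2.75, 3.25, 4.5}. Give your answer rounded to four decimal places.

Subinterval widths: 0.5, 0.5, 0.75, 0.5, 1.25.
Right endpoints: 1.5, 2, 2.75, 3.25, 4.5.
f(1.5) = 6/11, f(2) = 0.5, f(2.75) = 4/9, f(3.25) = 12/29, f(4.5) = 6/17.
Sum = Σ Δs_i · f(s_i).
Sum ≈ 1.5041.

1.5041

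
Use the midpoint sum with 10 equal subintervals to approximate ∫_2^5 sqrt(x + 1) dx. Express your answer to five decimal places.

6.33417

Δx = (5 − 2)/10 = 0.3.
Midpoints: 2.15, 2.45, 2.75, 3.05, 3.35, 3.65, 3.95, 4.25, 4.55, 4.85.
f(2.15) ≈ 1.77482, f(2.45) ≈ 1.85742, f(2.75) ≈ 1.93649, f(3.05) ≈ 2.01246, f(3.35) ≈ 2.08567, f(3.65) ≈ 2.15639, f(3.95) ≈ 2.22486, f(4.25) ≈ 2.29129, f(4.55) ≈ 2.35584, f(4.85) ≈ 2.41868.
Sum = Δx · [f(2.15) + f(2.45) + f(2.75) + ...].
Sum ≈ 6.33417.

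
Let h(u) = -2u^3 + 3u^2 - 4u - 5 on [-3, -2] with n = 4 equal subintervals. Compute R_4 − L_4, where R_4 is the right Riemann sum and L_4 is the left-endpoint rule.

R_4 = 49.5625.
L_4 = 63.8125.
R_4 − L_4 = -14.25.

-14.25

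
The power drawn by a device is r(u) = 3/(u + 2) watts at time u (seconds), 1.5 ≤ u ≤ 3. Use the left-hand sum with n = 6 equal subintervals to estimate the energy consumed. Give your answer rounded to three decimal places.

1.103

Δu = (3 − 1.5)/6 = 0.25.
Left endpoints: 1.5, 1.75, 2, 2.25, 2.5, 2.75.
r(1.5) = 6/7, r(1.75) = 0.8, r(2) = 0.75, r(2.25) = 12/17, r(2.5) = 2/3, r(2.75) = 12/19.
Sum = Δu · [r(1.5) + r(1.75) + r(2) + ...].
Sum ≈ 1.103.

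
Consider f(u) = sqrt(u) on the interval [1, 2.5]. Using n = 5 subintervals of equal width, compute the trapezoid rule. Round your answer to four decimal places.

1.9672

Δu = (2.5 − 1)/5 = 0.3.
f(1) ≈ 1.0000, f(1.3) ≈ 1.1402, f(1.6) ≈ 1.2649, f(1.9) ≈ 1.3784, f(2.2) ≈ 1.4832, f(2.5) ≈ 1.5811.
T_5 = (Δu/2)·[f(u_0) + 2f(u_1) + ... + 2f(u_{4}) + f(u_5)].
Sum ≈ 1.9672.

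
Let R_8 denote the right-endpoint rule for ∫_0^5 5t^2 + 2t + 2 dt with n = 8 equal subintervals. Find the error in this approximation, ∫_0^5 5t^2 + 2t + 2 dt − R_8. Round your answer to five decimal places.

Exact integral: ∫_0^5 f(t) dt ≈ 243.3333333.
R_8 = 287.1484375.
Error ≈ 243.3333333 − 287.1484375 ≈ -43.81510.

-43.81510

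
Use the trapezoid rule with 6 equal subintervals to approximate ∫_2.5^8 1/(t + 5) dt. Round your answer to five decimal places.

Δt = (8 − 2.5)/6 = 11/12.
f(2.5) = 2/15, f(41/12) = 12/101, f(13/3) = 3/28, f(5.25) = 4/41, f(37/6) = 6/67, f(85/12) = 12/145, f(8) = 1/13.
T_6 = (Δt/2)·[f(t_0) + 2f(t_1) + ... + 2f(t_{5}) + f(t_6)].
Sum ≈ 0.55088.

0.55088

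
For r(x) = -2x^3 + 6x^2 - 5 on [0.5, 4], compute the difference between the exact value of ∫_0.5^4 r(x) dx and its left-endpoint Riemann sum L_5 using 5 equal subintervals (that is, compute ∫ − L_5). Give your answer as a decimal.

-9.49375

Exact integral: ∫_0.5^4 r(x) dx = -17.71875.
L_5 = -8.225.
Error = -17.71875 − (-8.225) = -9.49375.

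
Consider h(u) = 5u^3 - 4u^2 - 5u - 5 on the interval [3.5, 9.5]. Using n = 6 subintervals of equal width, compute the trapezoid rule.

Δu = (9.5 − 3.5)/6 = 1.
h(3.5) = 142.875, h(4.5) = 347.125, h(5.5) = 678.375, h(6.5) = 1166.625, h(7.5) = 1841.875, h(8.5) = 2734.125, h(9.5) = 3873.375.
T_6 = (Δu/2)·[h(u_0) + 2h(u_1) + ... + 2h(u_{5}) + h(u_6)].
Sum = 8776.25.

8776.25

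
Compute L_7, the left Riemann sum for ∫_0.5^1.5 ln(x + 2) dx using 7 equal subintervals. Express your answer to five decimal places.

1.06972

Δx = (1.5 − 0.5)/7 = 1/7.
Left endpoints: 0.5, 9/14, 11/14, 13/14, 15/14, 17/14, 19/14.
f(0.5) ≈ 0.91629, f(9/14) ≈ 0.97186, f(11/14) ≈ 1.02450, f(13/14) ≈ 1.07451, f(15/14) ≈ 1.12214, f(17/14) ≈ 1.16761, f(19/14) ≈ 1.21109.
Sum = Δx · [f(0.5) + f(9/14) + f(11/14) + ...].
Sum ≈ 1.06972.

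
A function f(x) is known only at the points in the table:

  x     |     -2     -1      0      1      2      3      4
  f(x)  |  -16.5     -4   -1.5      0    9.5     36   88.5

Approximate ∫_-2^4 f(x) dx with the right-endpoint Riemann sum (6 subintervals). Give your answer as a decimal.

Δx = 1.
Sum = 1·[(-4) + (-1.5) + 0 + 9.5 + 36 + 88.5] = 128.5.

128.5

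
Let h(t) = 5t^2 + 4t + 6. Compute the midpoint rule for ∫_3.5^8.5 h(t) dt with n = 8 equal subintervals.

1101.26953125

Δt = (8.5 − 3.5)/8 = 0.625.
Midpoints: 3.8125, 4.4375, 5.0625, 5.6875, 6.3125, 6.9375, 7.5625, 8.1875.
h(3.8125) = 93.92578125, h(4.4375) = 122.20703125, h(5.0625) = 154.39453125, h(5.6875) = 190.48828125, h(6.3125) = 230.48828125, h(6.9375) = 274.39453125, h(7.5625) = 322.20703125, h(8.1875) = 373.92578125.
Sum = Δt · [h(3.8125) + h(4.4375) + h(5.0625) + ...].
Sum = 1101.26953125.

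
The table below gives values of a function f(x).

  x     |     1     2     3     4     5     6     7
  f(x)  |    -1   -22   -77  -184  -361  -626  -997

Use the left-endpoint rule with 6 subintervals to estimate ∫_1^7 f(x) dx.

-1271

Δx = 1.
Sum = 1·[(-1) + (-22) + (-77) + (-184) + (-361) + (-626)] = -1271.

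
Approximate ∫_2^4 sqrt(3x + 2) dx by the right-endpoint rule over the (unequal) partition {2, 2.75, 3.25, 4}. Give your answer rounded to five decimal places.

6.92133

Subinterval widths: 0.75, 0.5, 0.75.
Right endpoints: 2.75, 3.25, 4.
f(2.75) ≈ 3.20156, f(3.25) ≈ 3.42783, f(4) ≈ 3.74166.
Sum = Σ Δx_i · f(x_i).
Sum ≈ 6.92133.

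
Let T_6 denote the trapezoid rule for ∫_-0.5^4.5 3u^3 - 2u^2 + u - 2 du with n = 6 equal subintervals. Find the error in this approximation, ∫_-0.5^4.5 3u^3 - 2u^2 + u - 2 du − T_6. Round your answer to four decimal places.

Exact integral: ∫_-0.5^4.5 f(u) du ≈ 246.666667.
T_6 ≈ 255.925926.
Error ≈ 246.666667 − 255.925926 ≈ -9.2593.

-9.2593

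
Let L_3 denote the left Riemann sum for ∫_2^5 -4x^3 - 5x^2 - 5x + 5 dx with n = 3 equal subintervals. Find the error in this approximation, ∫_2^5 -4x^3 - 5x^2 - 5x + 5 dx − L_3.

-270.5

Exact integral: ∫_2^5 f(x) dx = -841.5.
L_3 = -571.
Error = -841.5 − (-571) = -270.5.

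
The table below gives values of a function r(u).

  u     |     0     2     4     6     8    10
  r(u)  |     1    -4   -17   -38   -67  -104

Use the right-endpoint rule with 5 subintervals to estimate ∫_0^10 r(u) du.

Δu = 2.
Sum = 2·[(-4) + (-17) + (-38) + (-67) + (-104)] = -460.

-460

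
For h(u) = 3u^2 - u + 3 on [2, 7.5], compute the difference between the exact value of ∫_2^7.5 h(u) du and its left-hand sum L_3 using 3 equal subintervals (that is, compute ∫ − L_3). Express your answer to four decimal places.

129.4028

Exact integral: ∫_2^7.5 h(u) du = 404.25.
L_3 ≈ 274.847222.
Error ≈ 404.25 − 274.847222 ≈ 129.4028.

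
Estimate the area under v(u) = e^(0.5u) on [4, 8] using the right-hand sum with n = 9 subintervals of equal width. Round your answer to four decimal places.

105.2973

Δu = (8 − 4)/9 = 4/9.
Right endpoints: 40/9, 44/9, 16/3, 52/9, 56/9, 20/3, 64/9, 68/9, 8.
v(40/9) ≈ 9.2278, v(44/9) ≈ 11.5241, v(16/3) ≈ 14.3919, v(52/9) ≈ 17.9733, v(56/9) ≈ 22.4460, v(20/3) ≈ 28.0316, v(64/9) ≈ 35.0073, v(68/9) ≈ 43.7188, v(8) ≈ 54.5982.
Sum = Δu · [v(40/9) + v(44/9) + v(16/3) + ...].
Sum ≈ 105.2973.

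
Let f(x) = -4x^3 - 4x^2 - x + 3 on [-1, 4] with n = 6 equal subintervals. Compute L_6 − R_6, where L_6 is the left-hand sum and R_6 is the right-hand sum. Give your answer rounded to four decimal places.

270.8333

L_6 ≈ -211.481481.
R_6 ≈ -482.314815.
L_6 − R_6 ≈ 270.8333.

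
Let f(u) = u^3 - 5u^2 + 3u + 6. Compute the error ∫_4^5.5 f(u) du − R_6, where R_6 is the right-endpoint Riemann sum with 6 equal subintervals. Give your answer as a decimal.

-4.59765625

Exact integral: ∫_4^5.5 f(u) du = 24.515625.
R_6 = 29.11328125.
Error = 24.515625 − 29.11328125 = -4.59765625.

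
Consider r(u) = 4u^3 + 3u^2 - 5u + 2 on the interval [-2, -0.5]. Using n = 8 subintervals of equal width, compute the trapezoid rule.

4.20703125

Δu = (-0.5 − (-2))/8 = 0.1875.
r(-2) = -8, r(-1.8125) = -2969/1024, r(-1.625) = 0.8828125, r(-1.4375) = 3589/1024, r(-1.25) = 5.125, r(-1.0625) = 6043/1024, r(-0.875) = 5.9921875, r(-0.6875) = 5689/1024, r(-0.5) = 4.75.
T_8 = (Δu/2)·[r(u_0) + 2r(u_1) + ... + 2r(u_{7}) + r(u_8)].
Sum = 4.20703125.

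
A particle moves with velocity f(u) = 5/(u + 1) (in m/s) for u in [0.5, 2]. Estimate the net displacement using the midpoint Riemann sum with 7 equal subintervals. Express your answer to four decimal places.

Δu = (2 − 0.5)/7 = 3/14.
Midpoints: 17/28, 23/28, 29/28, 1.25, 41/28, 47/28, 53/28.
f(17/28) = 28/9, f(23/28) = 140/51, f(29/28) = 140/57, f(1.25) = 20/9, f(41/28) = 140/69, f(47/28) = 28/15, f(53/28) = 140/81.
Sum = Δu · [f(17/28) + f(23/28) + f(29/28) + ...].
Sum ≈ 3.4626.

3.4626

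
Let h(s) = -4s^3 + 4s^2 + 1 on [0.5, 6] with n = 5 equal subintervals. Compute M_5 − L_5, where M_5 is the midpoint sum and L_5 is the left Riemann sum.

M_5 = -983.19375.
L_5 = -645.15.
M_5 − L_5 = -338.04375.

-338.04375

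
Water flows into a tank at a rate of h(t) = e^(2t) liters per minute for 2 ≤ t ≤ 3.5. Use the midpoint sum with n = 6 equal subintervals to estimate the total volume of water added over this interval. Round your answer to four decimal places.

Δt = (3.5 − 2)/6 = 0.25.
Midpoints: 2.125, 2.375, 2.625, 2.875, 3.125, 3.375.
h(2.125) ≈ 70.1054, h(2.375) ≈ 115.5843, h(2.625) ≈ 190.5663, h(2.875) ≈ 314.1907, h(3.125) ≈ 518.0128, h(3.375) ≈ 854.0588.
Sum = Δt · [h(2.125) + h(2.375) + h(2.625) + ...].
Sum ≈ 515.6296.

515.6296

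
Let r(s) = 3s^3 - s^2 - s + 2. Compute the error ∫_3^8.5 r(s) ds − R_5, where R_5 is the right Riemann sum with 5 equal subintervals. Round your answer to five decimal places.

-987.23396

Exact integral: ∫_3^8.5 r(s) ds ≈ 3637.9635417.
R_5 = 4625.1975.
Error ≈ 3637.9635417 − 4625.1975 ≈ -987.23396.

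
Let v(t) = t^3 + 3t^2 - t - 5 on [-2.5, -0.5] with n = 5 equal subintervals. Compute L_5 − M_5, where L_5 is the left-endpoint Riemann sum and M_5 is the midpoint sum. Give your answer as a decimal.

L_5 = -0.43.
M_5 = -1.21.
L_5 − M_5 = 0.78.

0.78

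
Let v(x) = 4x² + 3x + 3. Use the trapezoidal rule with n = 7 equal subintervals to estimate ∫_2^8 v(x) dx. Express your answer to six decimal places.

Δx = (8 − 2)/7 = 6/7.
v(2) = 25, v(20/7) = 2167/49, v(26/7) = 3397/49, v(32/7) = 4915/49, v(38/7) = 6721/49, v(44/7) = 8815/49, v(50/7) = 11197/49, v(8) = 283.
T_7 = (Δx/2)·[v(x_0) + 2v(x_1) + ... + 2v(x_{6}) + v(x_7)].
Sum ≈ 782.938776.

782.938776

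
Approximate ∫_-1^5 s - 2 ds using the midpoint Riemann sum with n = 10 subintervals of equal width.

Δs = (5 − (-1))/10 = 0.6.
Midpoints: -0.7, -0.1, 0.5, 1.1, 1.7, 2.3, 2.9, 3.5, 4.1, 4.7.
f(-0.7) = -2.7, f(-0.1) = -2.1, f(0.5) = -1.5, f(1.1) = -0.9, f(1.7) = -0.3, f(2.3) = 0.3, f(2.9) = 0.9, f(3.5) = 1.5, f(4.1) = 2.1, f(4.7) = 2.7.
Sum = Δs · [f(-0.7) + f(-0.1) + f(0.5) + ...].
Sum = 0.

0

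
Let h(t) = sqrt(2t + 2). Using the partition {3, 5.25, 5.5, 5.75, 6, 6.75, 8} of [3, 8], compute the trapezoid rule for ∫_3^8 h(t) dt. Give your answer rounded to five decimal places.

17.88083

Subinterval widths: 2.25, 0.25, 0.25, 0.25, 0.75, 1.25.
h(3) ≈ 2.82843, h(5.25) ≈ 3.53553, h(5.5) ≈ 3.60555, h(5.75) ≈ 3.67423, h(6) ≈ 3.74166, h(6.75) ≈ 3.93700, h(8) ≈ 4.24264.
On each subinterval the trapezoid contributes (Δt_i/2)·[h(t_{i-1}) + h(t_i)].
Sum ≈ 17.88083.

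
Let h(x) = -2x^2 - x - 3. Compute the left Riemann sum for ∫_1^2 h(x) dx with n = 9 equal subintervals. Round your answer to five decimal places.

-8.78189

Δx = (2 − 1)/9 = 1/9.
Left endpoints: 1, 10/9, 11/9, 4/3, 13/9, 14/9, 5/3, 16/9, 17/9.
h(1) = -6, h(10/9) = -533/81, h(11/9) = -584/81, h(4/3) = -71/9, h(13/9) = -698/81, h(14/9) = -761/81, h(5/3) = -92/9, h(16/9) = -899/81, h(17/9) = -974/81.
Sum = Δx · [h(1) + h(10/9) + h(11/9) + ...].
Sum ≈ -8.78189.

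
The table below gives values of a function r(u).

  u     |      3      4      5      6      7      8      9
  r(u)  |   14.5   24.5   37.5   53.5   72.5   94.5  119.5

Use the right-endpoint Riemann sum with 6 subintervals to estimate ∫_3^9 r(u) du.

402

Δu = 1.
Sum = 1·[24.5 + 37.5 + 53.5 + 72.5 + 94.5 + 119.5] = 402.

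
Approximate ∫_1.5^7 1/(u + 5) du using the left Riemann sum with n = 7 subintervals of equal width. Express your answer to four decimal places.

0.6417

Δu = (7 − 1.5)/7 = 11/14.
Left endpoints: 1.5, 16/7, 43/14, 27/7, 65/14, 38/7, 87/14.
f(1.5) = 2/13, f(16/7) = 7/51, f(43/14) = 14/113, f(27/7) = 7/62, f(65/14) = 14/135, f(38/7) = 7/73, f(87/14) = 14/157.
Sum = Δu · [f(1.5) + f(16/7) + f(43/14) + ...].
Sum ≈ 0.6417.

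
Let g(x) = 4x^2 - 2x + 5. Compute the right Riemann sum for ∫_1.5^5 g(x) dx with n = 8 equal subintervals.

Δx = (5 − 1.5)/8 = 0.4375.
Right endpoints: 1.9375, 2.375, 2.8125, 3.25, 3.6875, 4.125, 4.5625, 5.
g(1.9375) = 16.140625, g(2.375) = 22.8125, g(2.8125) = 31.015625, g(3.25) = 40.75, g(3.6875) = 52.015625, g(4.125) = 64.8125, g(4.5625) = 79.140625, g(5) = 95.
Sum = Δx · [g(1.9375) + g(2.375) + g(2.8125) + ...].
Sum = 175.73828125.

175.73828125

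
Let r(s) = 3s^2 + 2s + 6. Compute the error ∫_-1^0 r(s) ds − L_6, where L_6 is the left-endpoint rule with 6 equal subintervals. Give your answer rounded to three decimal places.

-0.097

Exact integral: ∫_-1^0 r(s) ds = 6.
L_6 ≈ 6.09722.
Error ≈ 6 − 6.09722 ≈ -0.097.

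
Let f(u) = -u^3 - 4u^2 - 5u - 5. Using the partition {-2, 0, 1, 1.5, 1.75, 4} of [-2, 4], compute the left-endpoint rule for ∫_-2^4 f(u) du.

-95.27734375

Subinterval widths: 2, 1, 0.5, 0.25, 2.25.
Left endpoints: -2, 0, 1, 1.5, 1.75.
f(-2) = -3, f(0) = -5, f(1) = -15, f(1.5) = -24.875, f(1.75) = -31.359375.
Sum = Σ Δu_i · f(u_i).
Sum = -95.27734375.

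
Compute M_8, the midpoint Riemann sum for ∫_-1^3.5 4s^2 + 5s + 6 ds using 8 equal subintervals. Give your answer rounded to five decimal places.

Δs = (3.5 − (-1))/8 = 0.5625.
Midpoints: -0.71875, -0.15625, 0.40625, 0.96875, 1.53125, 2.09375, 2.65625, 3.21875.
f(-0.71875) = 4.47265625, f(-0.15625) = 5.31640625, f(0.40625) = 8.69140625, f(0.96875) = 14.59765625, f(1.53125) = 23.03515625, f(2.09375) = 34.00390625, f(2.65625) = 47.50390625, f(3.21875) = 63.53515625.
Sum = Δs · [f(-0.71875) + f(-0.15625) + f(0.40625) + ...].
Sum ≈ 113.15039.

113.15039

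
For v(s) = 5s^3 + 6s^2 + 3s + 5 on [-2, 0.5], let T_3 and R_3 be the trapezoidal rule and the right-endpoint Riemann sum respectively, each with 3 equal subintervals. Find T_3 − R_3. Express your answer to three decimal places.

T_3 ≈ 1.68403.
R_3 ≈ 12.36111.
T_3 − R_3 ≈ -10.677.

-10.677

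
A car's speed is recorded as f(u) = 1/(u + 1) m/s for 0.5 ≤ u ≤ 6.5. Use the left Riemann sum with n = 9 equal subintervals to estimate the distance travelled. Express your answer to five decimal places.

1.80272

Δu = (6.5 − 0.5)/9 = 2/3.
Left endpoints: 0.5, 7/6, 11/6, 2.5, 19/6, 23/6, 4.5, 31/6, 35/6.
f(0.5) = 2/3, f(7/6) = 6/13, f(11/6) = 6/17, f(2.5) = 2/7, f(19/6) = 0.24, f(23/6) = 6/29, f(4.5) = 2/11, f(31/6) = 6/37, f(35/6) = 6/41.
Sum = Δu · [f(0.5) + f(7/6) + f(11/6) + ...].
Sum ≈ 1.80272.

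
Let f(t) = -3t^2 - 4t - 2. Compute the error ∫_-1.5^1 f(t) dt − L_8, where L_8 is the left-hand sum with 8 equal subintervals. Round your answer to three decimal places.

-0.854

Exact integral: ∫_-1.5^1 f(t) dt = -6.875.
L_8 ≈ -6.02051.
Error ≈ -6.875 − (-6.02051) ≈ -0.854.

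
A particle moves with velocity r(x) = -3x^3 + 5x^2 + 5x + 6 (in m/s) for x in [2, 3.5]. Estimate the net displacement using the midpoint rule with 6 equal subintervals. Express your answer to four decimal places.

Δx = (3.5 − 2)/6 = 0.25.
Midpoints: 2.125, 2.375, 2.625, 2.875, 3.125, 3.375.
r(2.125) = 5333/512, r(2.375) = 3015/512, r(2.625) = -351/512, r(2.875) = -4909/512, r(3.125) = -10803/512, r(3.375) = -18177/512.
Sum = Δx · [r(2.125) + r(2.375) + r(2.625) + ...].
Sum ≈ -12.6426.

-12.6426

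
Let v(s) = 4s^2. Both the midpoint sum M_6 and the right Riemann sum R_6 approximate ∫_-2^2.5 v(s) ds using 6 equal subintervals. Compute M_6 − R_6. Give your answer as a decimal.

-5.90625

M_6 = 30.65625.
R_6 = 36.5625.
M_6 − R_6 = -5.90625.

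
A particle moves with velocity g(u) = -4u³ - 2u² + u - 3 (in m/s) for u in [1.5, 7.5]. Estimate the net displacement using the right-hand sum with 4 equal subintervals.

Δu = (7.5 − 1.5)/4 = 1.5.
Right endpoints: 3, 4.5, 6, 7.5.
g(3) = -126, g(4.5) = -403.5, g(6) = -933, g(7.5) = -1795.5.
Sum = Δu · [g(3) + g(4.5) + g(6) + g(7.5)].
Sum = -4887.

-4887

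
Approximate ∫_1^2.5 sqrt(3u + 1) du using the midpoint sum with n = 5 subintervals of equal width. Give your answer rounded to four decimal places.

3.7301

Δu = (2.5 − 1)/5 = 0.3.
Midpoints: 1.15, 1.45, 1.75, 2.05, 2.35.
f(1.15) ≈ 2.1095, f(1.45) ≈ 2.3130, f(1.75) ≈ 2.5000, f(2.05) ≈ 2.6739, f(2.35) ≈ 2.8373.
Sum = Δu · [f(1.15) + f(1.45) + f(1.75) + f(2.05) + f(2.35)].
Sum ≈ 3.7301.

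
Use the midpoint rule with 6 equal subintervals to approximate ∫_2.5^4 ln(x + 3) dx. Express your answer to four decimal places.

Δx = (4 − 2.5)/6 = 0.25.
Midpoints: 2.625, 2.875, 3.125, 3.375, 3.625, 3.875.
f(2.625) ≈ 1.7272, f(2.875) ≈ 1.7707, f(3.125) ≈ 1.8124, f(3.375) ≈ 1.8524, f(3.625) ≈ 1.8909, f(3.875) ≈ 1.9279.
Sum = Δx · [f(2.625) + f(2.875) + f(3.125) + ...].
Sum ≈ 2.7454.

2.7454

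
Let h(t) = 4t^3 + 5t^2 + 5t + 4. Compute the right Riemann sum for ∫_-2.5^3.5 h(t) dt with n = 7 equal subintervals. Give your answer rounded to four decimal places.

381.5816

Δt = (3.5 − (-2.5))/7 = 6/7.
Right endpoints: -23/14, -11/14, 1/14, 13/14, 25/14, 37/14, 3.5.
h(-23/14) = -11601/1372, h(-11/14) = 1671/1372, h(1/14) = 6015/1372, h(13/14) = 22167/1372, h(25/14) = 70863/1372, h(37/14) = 172839/1372, h(3.5) = 254.25.
Sum = Δt · [h(-23/14) + h(-11/14) + h(1/14) + ...].
Sum ≈ 381.5816.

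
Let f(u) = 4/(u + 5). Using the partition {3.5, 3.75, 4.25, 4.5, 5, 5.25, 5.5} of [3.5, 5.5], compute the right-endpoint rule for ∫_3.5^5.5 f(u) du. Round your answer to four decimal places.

Subinterval widths: 0.25, 0.5, 0.25, 0.5, 0.25, 0.25.
Right endpoints: 3.75, 4.25, 4.5, 5, 5.25, 5.5.
f(3.75) = 16/35, f(4.25) = 16/37, f(4.5) = 8/19, f(5) = 0.4, f(5.25) = 16/41, f(5.5) = 8/21.
Sum = Σ Δu_i · f(u_i).
Sum ≈ 0.8286.

0.8286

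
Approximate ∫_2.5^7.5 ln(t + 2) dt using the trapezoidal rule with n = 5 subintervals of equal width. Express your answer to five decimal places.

9.60920

Δt = (7.5 − 2.5)/5 = 1.
f(2.5) ≈ 1.50408, f(3.5) ≈ 1.70475, f(4.5) ≈ 1.87180, f(5.5) ≈ 2.01490, f(6.5) ≈ 2.14007, f(7.5) ≈ 2.25129.
T_5 = (Δt/2)·[f(t_0) + 2f(t_1) + ... + 2f(t_{4}) + f(t_5)].
Sum ≈ 9.60920.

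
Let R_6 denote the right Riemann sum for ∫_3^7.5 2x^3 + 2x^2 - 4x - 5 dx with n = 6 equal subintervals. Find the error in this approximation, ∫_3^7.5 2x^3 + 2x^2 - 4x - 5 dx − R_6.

Exact integral: ∫_3^7.5 f(x) dx = 1687.78125.
R_6 = 2026.7578125.
Error = 1687.78125 − 2026.7578125 = -338.9765625.

-338.9765625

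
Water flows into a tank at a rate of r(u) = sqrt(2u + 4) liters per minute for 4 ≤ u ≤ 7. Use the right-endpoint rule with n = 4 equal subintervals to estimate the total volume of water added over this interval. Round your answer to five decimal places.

11.88891

Δu = (7 − 4)/4 = 0.75.
Right endpoints: 4.75, 5.5, 6.25, 7.
r(4.75) ≈ 3.67423, r(5.5) ≈ 3.87298, r(6.25) ≈ 4.06202, r(7) ≈ 4.24264.
Sum = Δu · [r(4.75) + r(5.5) + r(6.25) + r(7)].
Sum ≈ 11.88891.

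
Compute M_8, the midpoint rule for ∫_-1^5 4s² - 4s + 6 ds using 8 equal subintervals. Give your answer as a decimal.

154.875

Δs = (5 − (-1))/8 = 0.75.
Midpoints: -0.625, 0.125, 0.875, 1.625, 2.375, 3.125, 3.875, 4.625.
f(-0.625) = 10.0625, f(0.125) = 5.5625, f(0.875) = 5.5625, f(1.625) = 10.0625, f(2.375) = 19.0625, f(3.125) = 32.5625, f(3.875) = 50.5625, f(4.625) = 73.0625.
Sum = Δs · [f(-0.625) + f(0.125) + f(0.875) + ...].
Sum = 154.875.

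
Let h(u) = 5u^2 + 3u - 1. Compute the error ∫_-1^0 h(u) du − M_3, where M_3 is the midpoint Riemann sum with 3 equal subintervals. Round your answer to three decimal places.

Exact integral: ∫_-1^0 h(u) du ≈ -0.83333.
M_3 ≈ -0.87963.
Error ≈ -0.83333 − (-0.87963) ≈ 0.046.

0.046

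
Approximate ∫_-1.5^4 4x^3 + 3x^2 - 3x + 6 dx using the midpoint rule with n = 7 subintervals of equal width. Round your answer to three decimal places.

325.594

Δx = (4 − (-1.5))/7 = 11/14.
Midpoints: -31/28, -9/28, 13/28, 1.25, 57/28, 79/28, 101/28.
f(-31/28) = 20773/2744, f(-9/28) = 4899/686, f(13/28) = 15515/2744, f(1.25) = 14.75, f(57/28) = 126417/2744, f(79/28) = 38161/343, f(101/28) = 609031/2744.
Sum = Δx · [f(-31/28) + f(-9/28) + f(13/28) + ...].
Sum ≈ 325.594.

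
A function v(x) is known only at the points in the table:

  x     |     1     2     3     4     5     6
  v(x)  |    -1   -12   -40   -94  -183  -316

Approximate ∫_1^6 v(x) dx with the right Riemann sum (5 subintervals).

-645

Δx = 1.
Sum = 1·[(-12) + (-40) + (-94) + (-183) + (-316)] = -645.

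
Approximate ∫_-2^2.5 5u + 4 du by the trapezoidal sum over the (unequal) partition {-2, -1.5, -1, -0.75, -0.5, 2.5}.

23.625

Subinterval widths: 0.5, 0.5, 0.25, 0.25, 3.
f(-2) = -6, f(-1.5) = -3.5, f(-1) = -1, f(-0.75) = 0.25, f(-0.5) = 1.5, f(2.5) = 16.5.
On each subinterval the trapezoid contributes (Δu_i/2)·[f(u_{i-1}) + f(u_i)].
Sum = 23.625.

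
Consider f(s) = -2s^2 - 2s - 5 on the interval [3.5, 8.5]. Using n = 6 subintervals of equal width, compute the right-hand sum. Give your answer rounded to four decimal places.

Δs = (8.5 − 3.5)/6 = 5/6.
Right endpoints: 13/3, 31/6, 6, 41/6, 23/3, 8.5.
f(13/3) = -461/9, f(31/6) = -1237/18, f(6) = -89, f(41/6) = -2017/18, f(23/3) = -1241/9, f(8.5) = -166.5.
Sum = Δs · [f(13/3) + f(31/6) + f(6) + ...].
Sum ≈ -521.1574.

-521.1574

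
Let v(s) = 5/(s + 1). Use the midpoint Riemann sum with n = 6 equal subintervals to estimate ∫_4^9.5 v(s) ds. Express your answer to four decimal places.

3.7043

Δs = (9.5 − 4)/6 = 11/12.
Midpoints: 107/24, 5.375, 151/24, 173/24, 8.125, 217/24.
v(107/24) = 120/131, v(5.375) = 40/51, v(151/24) = 24/35, v(173/24) = 120/197, v(8.125) = 40/73, v(217/24) = 120/241.
Sum = Δs · [v(107/24) + v(5.375) + v(151/24) + ...].
Sum ≈ 3.7043.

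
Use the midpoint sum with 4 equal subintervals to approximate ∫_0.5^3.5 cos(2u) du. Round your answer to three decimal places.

Δu = (3.5 − 0.5)/4 = 0.75.
Midpoints: 0.875, 1.625, 2.375, 3.125.
f(0.875) ≈ -0.178, f(1.625) ≈ -0.994, f(2.375) ≈ 0.038, f(3.125) ≈ 0.999.
Sum = Δu · [f(0.875) + f(1.625) + f(2.375) + f(3.125)].
Sum ≈ -0.101.

-0.101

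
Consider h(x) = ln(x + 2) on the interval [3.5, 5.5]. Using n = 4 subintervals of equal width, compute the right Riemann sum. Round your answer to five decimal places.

3.81219

Δx = (5.5 − 3.5)/4 = 0.5.
Right endpoints: 4, 4.5, 5, 5.5.
h(4) ≈ 1.79176, h(4.5) ≈ 1.87180, h(5) ≈ 1.94591, h(5.5) ≈ 2.01490.
Sum = Δx · [h(4) + h(4.5) + h(5) + h(5.5)].
Sum ≈ 3.81219.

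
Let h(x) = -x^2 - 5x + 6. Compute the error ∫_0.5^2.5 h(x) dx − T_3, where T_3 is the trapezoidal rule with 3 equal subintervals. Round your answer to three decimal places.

Exact integral: ∫_0.5^2.5 h(x) dx ≈ -8.16667.
T_3 ≈ -8.31481.
Error ≈ -8.16667 − (-8.31481) ≈ 0.148.

0.148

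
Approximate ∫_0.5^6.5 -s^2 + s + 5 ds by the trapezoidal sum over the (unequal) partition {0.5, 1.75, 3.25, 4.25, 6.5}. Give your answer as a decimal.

Subinterval widths: 1.25, 1.5, 1, 2.25.
f(0.5) = 5.25, f(1.75) = 3.6875, f(3.25) = -2.3125, f(4.25) = -8.8125, f(6.5) = -30.75.
On each subinterval the trapezoid contributes (Δs_i/2)·[f(s_{i-1}) + f(s_i)].
Sum = -43.453125.

-43.453125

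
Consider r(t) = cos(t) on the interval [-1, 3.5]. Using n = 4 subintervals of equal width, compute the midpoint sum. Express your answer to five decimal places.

Δt = (3.5 − (-1))/4 = 1.125.
Midpoints: -0.4375, 0.6875, 1.8125, 2.9375.
r(-0.4375) ≈ 0.90581, r(0.6875) ≈ 0.77283, r(1.8125) ≈ -0.23936, r(2.9375) ≈ -0.97925.
Sum = Δt · [r(-0.4375) + r(0.6875) + r(1.8125) + r(2.9375)].
Sum ≈ 0.51755.

0.51755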